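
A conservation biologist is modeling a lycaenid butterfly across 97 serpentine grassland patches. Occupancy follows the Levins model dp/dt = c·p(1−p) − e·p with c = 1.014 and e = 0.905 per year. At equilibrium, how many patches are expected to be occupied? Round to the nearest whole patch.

10

p* = 1 − e/c = 1 − 0.905/1.014 = 0.1075.
Expected occupied patches = N × p* = 97 × 0.1075 = 10.43 ≈ 10.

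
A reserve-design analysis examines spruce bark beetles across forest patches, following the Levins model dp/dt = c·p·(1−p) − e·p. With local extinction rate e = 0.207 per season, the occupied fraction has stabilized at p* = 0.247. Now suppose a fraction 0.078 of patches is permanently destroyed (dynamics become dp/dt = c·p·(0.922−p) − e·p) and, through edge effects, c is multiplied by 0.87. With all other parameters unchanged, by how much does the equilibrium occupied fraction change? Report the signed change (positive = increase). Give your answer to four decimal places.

Balance c(1−p*) = e gives c = e/(1 − 0.24700) = 0.207/0.75300 = 0.27490.
New p* = 0.922 − e/c = 0.922 − 0.20700/0.23916 = 0.05647.
Δp* = 0.05647 − 0.24700 = -0.19053.

-0.1905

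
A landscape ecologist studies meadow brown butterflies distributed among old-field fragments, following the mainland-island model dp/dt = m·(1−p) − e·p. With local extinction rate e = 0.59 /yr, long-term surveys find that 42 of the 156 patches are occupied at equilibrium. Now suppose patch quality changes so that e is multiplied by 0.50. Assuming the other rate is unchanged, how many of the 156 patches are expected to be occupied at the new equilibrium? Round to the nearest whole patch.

Observed p* = 42/156 = 0.26923.
Balance m(1−p*) = e·p* gives m = e·p*/(1−p*) = 0.59×0.26923/0.73077 = 0.21737.
New p* = m/(m+e) = 0.21737/(0.21737+0.29500) = 0.42424.
Expected occupied = 156 × 0.42424 = 66.18 ≈ 66.

66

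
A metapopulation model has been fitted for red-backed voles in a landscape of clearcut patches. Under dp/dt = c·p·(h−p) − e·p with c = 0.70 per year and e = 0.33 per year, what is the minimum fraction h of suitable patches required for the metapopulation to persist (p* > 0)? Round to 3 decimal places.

0.471

p* = h − e/c is positive only when h > e/c.
h_min = e/c = 0.33/0.70 = 0.4714.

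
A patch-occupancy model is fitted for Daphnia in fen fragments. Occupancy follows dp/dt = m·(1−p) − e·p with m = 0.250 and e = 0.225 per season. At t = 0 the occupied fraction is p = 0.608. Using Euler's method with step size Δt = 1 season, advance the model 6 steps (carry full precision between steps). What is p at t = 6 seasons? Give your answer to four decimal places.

Update rule: p ← p + [m·(1−p) − e·p]·Δt with Δt = 1.
  1  |  dp/dt·Δt = -0.038800  |  p_1 = 0.569200
  2  |  dp/dt·Δt = -0.020370  |  p_2 = 0.548830
  3  |  dp/dt·Δt = -0.010694  |  p_3 = 0.538136
  4  |  dp/dt·Δt = -0.005614  |  p_4 = 0.532521
  5  |  dp/dt·Δt = -0.002948  |  p_5 = 0.529574
  6  |  dp/dt·Δt = -0.001547  |  p_6 = 0.528026

0.5280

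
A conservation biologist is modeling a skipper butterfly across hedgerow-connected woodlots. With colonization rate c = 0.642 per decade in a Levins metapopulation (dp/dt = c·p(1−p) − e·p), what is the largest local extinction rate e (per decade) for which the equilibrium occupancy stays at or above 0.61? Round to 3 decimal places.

0.250

1 − e/c ≥ 0.61 ⇒ e ≤ c(1 − 0.61) = 0.642 × 0.3900.
e_max = 0.2504.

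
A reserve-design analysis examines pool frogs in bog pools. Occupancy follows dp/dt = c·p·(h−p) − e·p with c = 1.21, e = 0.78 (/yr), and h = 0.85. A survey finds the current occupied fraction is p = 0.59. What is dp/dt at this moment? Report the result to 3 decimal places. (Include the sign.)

-0.275

Colonization term: c·p·(h−p) = 1.21×0.59×0.2600 = 0.18561.
Extinction term: e·p = 0.46020.
dp/dt = 0.18561 − 0.46020 = -0.27459.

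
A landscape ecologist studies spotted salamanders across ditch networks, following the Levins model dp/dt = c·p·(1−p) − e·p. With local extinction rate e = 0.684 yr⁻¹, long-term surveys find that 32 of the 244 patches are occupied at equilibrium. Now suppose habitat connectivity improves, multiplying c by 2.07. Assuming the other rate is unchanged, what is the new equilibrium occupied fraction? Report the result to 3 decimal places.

0.580

Observed p* = 32/244 = 0.13115.
Balance c(1−p*) = e gives c = e/(1 − 0.13115) = 0.684/0.86885 = 0.78725.
New p* = 1 − e/c = 1 − 0.68400/1.62961 = 0.58027.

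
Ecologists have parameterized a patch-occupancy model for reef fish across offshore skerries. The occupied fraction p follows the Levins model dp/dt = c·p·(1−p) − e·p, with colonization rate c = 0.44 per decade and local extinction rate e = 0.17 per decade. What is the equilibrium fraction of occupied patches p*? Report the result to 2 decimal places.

0.61

At equilibrium, colonization balances extinction: c·p*·(1−p*) = e·p*.
So p* = 1 − e/c = 1 − 0.17/0.44 = 1 − 0.3864 = 0.6136.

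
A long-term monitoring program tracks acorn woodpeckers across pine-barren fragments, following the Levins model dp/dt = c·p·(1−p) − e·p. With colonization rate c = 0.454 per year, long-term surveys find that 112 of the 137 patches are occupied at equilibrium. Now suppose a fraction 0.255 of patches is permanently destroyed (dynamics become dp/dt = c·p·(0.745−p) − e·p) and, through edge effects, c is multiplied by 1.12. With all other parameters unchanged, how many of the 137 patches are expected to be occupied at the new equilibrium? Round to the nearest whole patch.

80

Observed p* = 112/137 = 0.81752.
Balance c(1−p*) = e gives e = 0.454×(1 − 0.81752) = 0.08285.
New p* = 0.745 − e/c = 0.745 − 0.08285/0.50848 = 0.58206.
Expected occupied = 137 × 0.58206 = 79.74 ≈ 80.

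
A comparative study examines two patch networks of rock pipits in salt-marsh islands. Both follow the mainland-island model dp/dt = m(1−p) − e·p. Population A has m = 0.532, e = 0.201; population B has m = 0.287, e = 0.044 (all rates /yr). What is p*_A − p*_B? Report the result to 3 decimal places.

-0.141

A: p*_A = m/(m+e) = 0.532/0.7330 = 0.7258.
B: p*_B = 0.287/0.3310 = 0.8671.
p*_A − p*_B = 0.7258 − 0.8671 = -0.1413.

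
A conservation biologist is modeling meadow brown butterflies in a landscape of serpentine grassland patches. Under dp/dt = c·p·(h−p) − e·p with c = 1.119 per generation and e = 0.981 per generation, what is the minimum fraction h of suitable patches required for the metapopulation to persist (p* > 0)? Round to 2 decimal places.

0.88

p* = h − e/c is positive only when h > e/c.
h_min = e/c = 0.981/1.119 = 0.8767.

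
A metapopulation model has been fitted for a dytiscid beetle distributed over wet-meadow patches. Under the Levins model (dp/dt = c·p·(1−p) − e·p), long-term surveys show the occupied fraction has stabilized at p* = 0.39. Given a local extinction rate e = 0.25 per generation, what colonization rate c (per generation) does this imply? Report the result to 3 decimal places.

At equilibrium c(1−p*) = e, so c = e/(1−p*).
c = 0.25/(1 − 0.39) = 0.25/0.6100 = 0.4098.

0.410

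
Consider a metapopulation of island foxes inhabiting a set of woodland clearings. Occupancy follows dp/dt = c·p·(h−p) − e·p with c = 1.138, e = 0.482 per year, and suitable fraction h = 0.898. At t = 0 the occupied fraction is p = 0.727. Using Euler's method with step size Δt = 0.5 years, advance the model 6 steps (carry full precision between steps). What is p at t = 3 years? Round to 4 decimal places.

0.4969

Update rule: p ← p + [c·p·(h−p) − e·p]·Δt with Δt = 0.5.
  1  |  dp/dt·Δt = -0.104471  |  p_1 = 0.622529
  2  |  dp/dt·Δt = -0.052453  |  p_2 = 0.570077
  3  |  dp/dt·Δt = -0.031019  |  p_3 = 0.539058
  4  |  dp/dt·Δt = -0.019817  |  p_4 = 0.519241
  5  |  dp/dt·Δt = -0.013233  |  p_5 = 0.506008
  6  |  dp/dt·Δt = -0.009086  |  p_6 = 0.496922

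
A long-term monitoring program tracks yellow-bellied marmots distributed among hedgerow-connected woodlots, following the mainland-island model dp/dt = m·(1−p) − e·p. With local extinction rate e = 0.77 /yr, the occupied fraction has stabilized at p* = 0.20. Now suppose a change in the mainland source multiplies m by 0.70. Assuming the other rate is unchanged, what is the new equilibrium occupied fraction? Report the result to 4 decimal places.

0.1489

Balance m(1−p*) = e·p* gives m = e·p*/(1−p*) = 0.77×0.20000/0.80000 = 0.19250.
New p* = m/(m+e) = 0.13475/(0.13475+0.77000) = 0.14894.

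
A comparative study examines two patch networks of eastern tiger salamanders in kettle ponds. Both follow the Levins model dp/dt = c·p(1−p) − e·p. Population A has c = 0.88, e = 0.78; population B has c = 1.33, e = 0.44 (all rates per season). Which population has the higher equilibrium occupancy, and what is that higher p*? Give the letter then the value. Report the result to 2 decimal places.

A: p*_A = 1 − 0.78/0.88 = 0.1136.
B: p*_B = 1 − 0.44/1.33 = 0.6692.
B is higher at 0.6692.

B, 0.67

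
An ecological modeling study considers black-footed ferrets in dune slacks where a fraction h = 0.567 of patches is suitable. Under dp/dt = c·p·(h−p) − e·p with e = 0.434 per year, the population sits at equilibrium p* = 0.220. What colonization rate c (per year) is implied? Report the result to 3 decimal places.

At equilibrium c(h−p*) = e, so c = e/(h−p*).
c = 0.434/(0.567 − 0.220) = 0.434/0.3470 = 1.2507.

1.251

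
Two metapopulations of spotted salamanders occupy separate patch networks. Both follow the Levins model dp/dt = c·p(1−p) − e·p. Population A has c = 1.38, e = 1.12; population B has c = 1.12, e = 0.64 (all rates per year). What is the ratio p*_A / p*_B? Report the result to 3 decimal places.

A: p*_A = 1 − 1.12/1.38 = 0.1884.
B: p*_B = 1 − 0.64/1.12 = 0.4286.
p*_A / p*_B = 0.1884/0.4286 = 0.4396.

0.440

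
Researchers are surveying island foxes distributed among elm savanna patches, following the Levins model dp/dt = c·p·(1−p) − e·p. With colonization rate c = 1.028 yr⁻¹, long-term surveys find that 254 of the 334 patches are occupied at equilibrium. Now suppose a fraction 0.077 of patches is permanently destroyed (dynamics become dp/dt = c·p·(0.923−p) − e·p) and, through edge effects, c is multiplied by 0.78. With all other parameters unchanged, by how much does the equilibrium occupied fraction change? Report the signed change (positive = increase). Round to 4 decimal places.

-0.1446

Observed p* = 254/334 = 0.76048.
Balance c(1−p*) = e gives e = 1.028×(1 − 0.76048) = 0.24623.
New p* = 0.923 − e/c = 0.923 − 0.24623/0.80184 = 0.61592.
Δp* = 0.61592 − 0.76048 = -0.14456.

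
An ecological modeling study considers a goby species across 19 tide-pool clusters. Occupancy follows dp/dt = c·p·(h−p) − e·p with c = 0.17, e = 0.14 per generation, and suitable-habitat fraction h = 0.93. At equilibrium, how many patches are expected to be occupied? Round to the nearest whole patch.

p* = h − e/c = 0.93 − 0.8235 = 0.1065.
Expected occupied patches = N × p* = 19 × 0.1065 = 2.02 ≈ 2.

2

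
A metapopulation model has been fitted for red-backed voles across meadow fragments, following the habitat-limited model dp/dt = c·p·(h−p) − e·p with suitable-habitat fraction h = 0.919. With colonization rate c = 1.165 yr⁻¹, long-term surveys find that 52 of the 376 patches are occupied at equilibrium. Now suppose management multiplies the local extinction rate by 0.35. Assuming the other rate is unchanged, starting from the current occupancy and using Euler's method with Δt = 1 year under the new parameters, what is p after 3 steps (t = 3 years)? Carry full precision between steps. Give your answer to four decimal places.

0.4506

Observed p* = 52/376 = 0.13830.
Balance c(h−p*) = e gives e = 1.165×(0.919 − 0.13830) = 0.90952.
Starting from p₀ = 0.13830; update p ← p + (dp/dt)·Δt with the new parameters.
p: 0.13830 → 0.22006  (Δp = +0.08176)
p: 0.22006 → 0.32919  (Δp = +0.10913)
p: 0.32919 → 0.45060  (Δp = +0.12140)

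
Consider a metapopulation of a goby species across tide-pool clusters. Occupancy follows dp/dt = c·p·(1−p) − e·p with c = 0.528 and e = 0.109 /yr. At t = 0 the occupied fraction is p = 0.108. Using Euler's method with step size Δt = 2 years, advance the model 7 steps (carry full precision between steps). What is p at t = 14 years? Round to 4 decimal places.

Update rule: p ← p + [c·p·(1−p) − e·p]·Δt with Δt = 2.
step 1: Δp = +0.07819, p = 0.18619
step 2: Δp = +0.11942, p = 0.30560
step 3: Δp = +0.15747, p = 0.46308
step 4: Δp = +0.16161, p = 0.62469
step 5: Δp = +0.11140, p = 0.73609
step 6: Δp = +0.04467, p = 0.78076
step 7: Δp = +0.01055, p = 0.79131

0.7913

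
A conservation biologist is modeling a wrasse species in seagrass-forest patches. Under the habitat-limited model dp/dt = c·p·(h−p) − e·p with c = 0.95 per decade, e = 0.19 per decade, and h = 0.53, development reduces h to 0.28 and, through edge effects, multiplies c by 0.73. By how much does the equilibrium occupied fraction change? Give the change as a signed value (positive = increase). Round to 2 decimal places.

Before: p* = h − e/c = 0.53 − 0.19/0.95 = 0.53 − 0.2000 = 0.3300.
After: c = 0.6935, e = 0.19, h = 0.28; p* = 0.28 − 0.19/0.6935 = 0.0060.
Δp* = 0.0060 − 0.3300 = -0.3240.

-0.32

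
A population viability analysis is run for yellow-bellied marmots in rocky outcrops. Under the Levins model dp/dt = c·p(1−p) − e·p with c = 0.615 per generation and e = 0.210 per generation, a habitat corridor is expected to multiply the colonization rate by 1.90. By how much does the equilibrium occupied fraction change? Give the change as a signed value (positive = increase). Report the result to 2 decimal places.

0.16

Before: p* = 1 − 0.210/0.615 = 0.6585.
After the change, c = 1.1685, e = 0.21, so p* = 1 − 0.21/1.1685 = 0.8203.
Δp* = 0.8203 − 0.6585 = +0.1617.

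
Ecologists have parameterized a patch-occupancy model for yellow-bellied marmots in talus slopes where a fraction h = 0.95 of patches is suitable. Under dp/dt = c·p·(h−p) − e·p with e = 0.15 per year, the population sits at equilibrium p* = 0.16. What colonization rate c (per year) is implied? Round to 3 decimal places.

At equilibrium c(h−p*) = e, so c = e/(h−p*).
c = 0.15/(0.95 − 0.16) = 0.15/0.7900 = 0.1899.

0.190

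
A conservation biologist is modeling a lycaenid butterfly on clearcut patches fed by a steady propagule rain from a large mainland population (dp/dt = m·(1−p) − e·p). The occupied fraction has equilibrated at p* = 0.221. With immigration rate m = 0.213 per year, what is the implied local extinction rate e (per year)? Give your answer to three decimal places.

At equilibrium m(1−p*) = e·p*, so e = m(1−p*)/p*.
e = 0.213 × 0.7790 / 0.221 = 0.7508.

0.751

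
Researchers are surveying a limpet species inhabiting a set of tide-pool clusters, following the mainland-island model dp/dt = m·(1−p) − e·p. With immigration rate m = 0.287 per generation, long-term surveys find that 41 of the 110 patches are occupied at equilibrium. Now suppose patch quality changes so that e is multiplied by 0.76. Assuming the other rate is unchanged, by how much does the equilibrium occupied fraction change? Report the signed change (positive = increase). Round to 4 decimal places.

0.0661

Observed p* = 41/110 = 0.37273.
Balance m(1−p*) = e·p* gives e = m(1−p*)/p* = 0.287×0.62727/0.37273 = 0.48299.
New p* = m/(m+e) = 0.28700/(0.28700+0.36707) = 0.43879.
Δp* = 0.43879 − 0.37273 = +0.06606.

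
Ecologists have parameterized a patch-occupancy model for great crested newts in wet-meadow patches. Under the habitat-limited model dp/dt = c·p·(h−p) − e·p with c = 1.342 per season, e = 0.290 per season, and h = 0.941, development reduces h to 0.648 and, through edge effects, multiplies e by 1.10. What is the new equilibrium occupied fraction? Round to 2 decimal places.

Before: p* = h − e/c = 0.941 − 0.290/1.342 = 0.941 − 0.2161 = 0.7249.
After: c = 1.342, e = 0.319, h = 0.648; p* = 0.648 − 0.319/1.342 = 0.4103.

0.41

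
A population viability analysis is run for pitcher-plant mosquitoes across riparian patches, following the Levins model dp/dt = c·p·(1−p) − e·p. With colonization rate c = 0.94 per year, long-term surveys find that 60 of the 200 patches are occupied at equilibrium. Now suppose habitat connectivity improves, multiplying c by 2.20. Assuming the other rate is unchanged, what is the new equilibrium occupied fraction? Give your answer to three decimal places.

0.682

Observed p* = 60/200 = 0.30000.
Balance c(1−p*) = e gives e = 0.94×(1 − 0.30000) = 0.65800.
New p* = 1 − e/c = 1 − 0.65800/2.06800 = 0.68182.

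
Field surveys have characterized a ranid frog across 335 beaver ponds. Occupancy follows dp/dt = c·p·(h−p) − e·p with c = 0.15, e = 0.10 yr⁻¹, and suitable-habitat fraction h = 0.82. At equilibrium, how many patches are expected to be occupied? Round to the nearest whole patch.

51

p* = h − e/c = 0.82 − 0.6667 = 0.1533.
Expected occupied patches = N × p* = 335 × 0.1533 = 51.37 ≈ 51.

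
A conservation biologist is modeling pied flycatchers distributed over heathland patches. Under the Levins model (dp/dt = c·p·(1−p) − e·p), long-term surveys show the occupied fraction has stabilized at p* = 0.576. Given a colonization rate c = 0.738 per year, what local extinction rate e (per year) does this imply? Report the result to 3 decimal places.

0.313

At equilibrium c(1−p*) = e.
e = 0.738 × (1 − 0.576) = 0.738 × 0.4240 = 0.3129.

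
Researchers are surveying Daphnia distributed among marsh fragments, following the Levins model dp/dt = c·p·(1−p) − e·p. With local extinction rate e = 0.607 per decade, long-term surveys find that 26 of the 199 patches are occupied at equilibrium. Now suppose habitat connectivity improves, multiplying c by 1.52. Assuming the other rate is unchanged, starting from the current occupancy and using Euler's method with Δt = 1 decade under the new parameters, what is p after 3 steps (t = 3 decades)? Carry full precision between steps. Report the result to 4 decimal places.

Observed p* = 26/199 = 0.13065.
Balance c(1−p*) = e gives c = e/(1 − 0.13065) = 0.607/0.86935 = 0.69823.
Starting from p₀ = 0.13065; update p ← p + (dp/dt)·Δt with the new parameters.
  1  |  dp/dt·Δt = +0.041239  |  p_1 = 0.171893
  2  |  dp/dt·Δt = +0.046733  |  p_2 = 0.218626
  3  |  dp/dt·Δt = +0.048595  |  p_3 = 0.267221

0.2672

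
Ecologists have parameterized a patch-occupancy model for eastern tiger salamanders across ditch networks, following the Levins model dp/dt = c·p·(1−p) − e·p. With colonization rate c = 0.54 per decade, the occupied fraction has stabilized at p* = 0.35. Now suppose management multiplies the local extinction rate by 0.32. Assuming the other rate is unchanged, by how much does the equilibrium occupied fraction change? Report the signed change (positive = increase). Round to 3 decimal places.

0.442

Balance c(1−p*) = e gives e = 0.54×(1 − 0.35000) = 0.35100.
New p* = 1 − e/c = 1 − 0.11232/0.54000 = 0.79200.
Δp* = 0.79200 − 0.35000 = +0.44200.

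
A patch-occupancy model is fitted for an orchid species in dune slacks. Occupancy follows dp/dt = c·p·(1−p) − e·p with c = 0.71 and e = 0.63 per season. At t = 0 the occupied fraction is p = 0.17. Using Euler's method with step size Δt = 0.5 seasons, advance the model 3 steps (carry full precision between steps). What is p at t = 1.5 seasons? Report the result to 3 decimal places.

Update rule: p ← p + [c·p·(1−p) − e·p]·Δt with Δt = 0.5.
p: 0.17000 → 0.16654  (Δp = -0.00346)
p: 0.16654 → 0.16336  (Δp = -0.00318)
p: 0.16336 → 0.16042  (Δp = -0.00294)

0.160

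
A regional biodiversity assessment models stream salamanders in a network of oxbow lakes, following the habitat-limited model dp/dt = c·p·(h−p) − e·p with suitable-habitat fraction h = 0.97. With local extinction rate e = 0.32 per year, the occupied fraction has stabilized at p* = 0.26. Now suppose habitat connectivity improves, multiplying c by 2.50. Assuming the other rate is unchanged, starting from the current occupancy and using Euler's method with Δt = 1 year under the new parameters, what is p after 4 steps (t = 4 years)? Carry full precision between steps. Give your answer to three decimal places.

0.664

Balance c(h−p*) = e gives c = e/(0.97 − 0.26000) = 0.32/0.71000 = 0.45070.
Starting from p₀ = 0.26000; update p ← p + (dp/dt)·Δt with the new parameters.
p: 0.26000 → 0.38480  (Δp = +0.12480)
p: 0.38480 → 0.51539  (Δp = +0.13059)
p: 0.51539 → 0.61447  (Δp = +0.09908)
p: 0.61447 → 0.66399  (Δp = +0.04953)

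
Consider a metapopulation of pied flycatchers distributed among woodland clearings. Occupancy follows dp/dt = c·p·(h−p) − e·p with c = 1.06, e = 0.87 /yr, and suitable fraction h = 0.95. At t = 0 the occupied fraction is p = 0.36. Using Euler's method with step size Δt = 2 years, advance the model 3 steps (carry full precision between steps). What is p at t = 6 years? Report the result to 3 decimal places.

Update rule: p ← p + [c·p·(h−p) − e·p]·Δt with Δt = 2.
step 1: Δp = -0.17611, p = 0.18389
step 2: Δp = -0.02130, p = 0.16259
step 3: Δp = -0.01149, p = 0.15109

0.151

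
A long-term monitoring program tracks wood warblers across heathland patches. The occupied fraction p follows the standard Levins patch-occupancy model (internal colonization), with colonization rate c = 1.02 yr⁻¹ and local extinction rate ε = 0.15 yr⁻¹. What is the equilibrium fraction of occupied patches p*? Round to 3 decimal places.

At equilibrium, colonization balances extinction: c·p*·(1−p*) = ε·p*.
So p* = 1 − ε/c = 1 − 0.15/1.02 = 1 − 0.1471 = 0.8529.

0.853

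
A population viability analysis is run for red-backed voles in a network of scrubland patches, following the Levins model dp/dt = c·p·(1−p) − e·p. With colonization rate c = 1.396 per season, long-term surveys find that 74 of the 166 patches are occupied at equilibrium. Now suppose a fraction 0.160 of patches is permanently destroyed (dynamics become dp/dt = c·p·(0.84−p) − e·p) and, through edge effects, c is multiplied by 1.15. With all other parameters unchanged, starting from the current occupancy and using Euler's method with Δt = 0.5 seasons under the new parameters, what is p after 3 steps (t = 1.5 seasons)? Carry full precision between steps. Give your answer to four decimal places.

Observed p* = 74/166 = 0.44578.
Balance c(1−p*) = e gives e = 1.396×(1 − 0.44578) = 0.77369.
Starting from p₀ = 0.44578; update p ← p + (dp/dt)·Δt with the new parameters.
p: 0.44578 → 0.41440  (Δp = -0.03139)
p: 0.41440 → 0.39566  (Δp = -0.01874)
p: 0.39566 → 0.38372  (Δp = -0.01194)

0.3837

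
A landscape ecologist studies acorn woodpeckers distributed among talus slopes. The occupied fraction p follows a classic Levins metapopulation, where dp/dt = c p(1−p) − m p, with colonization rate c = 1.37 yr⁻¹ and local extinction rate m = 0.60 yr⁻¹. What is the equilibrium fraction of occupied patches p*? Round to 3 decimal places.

0.562

Setting dp/dt = 0 and dividing through by p* gives c·(1−p*) = m.
So p* = 1 − m/c = 1 − 0.60/1.37 = 1 − 0.4380 = 0.5620.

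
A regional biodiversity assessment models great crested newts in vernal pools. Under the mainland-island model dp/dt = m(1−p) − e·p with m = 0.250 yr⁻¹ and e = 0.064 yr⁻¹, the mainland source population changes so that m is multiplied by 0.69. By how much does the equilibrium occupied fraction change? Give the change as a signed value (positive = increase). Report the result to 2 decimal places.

Before: p* = 0.250/(0.250+0.064) = 0.7962.
After: m = 0.1725, e = 0.064; p* = 0.1725/0.2365 = 0.7294.
Δp* = 0.7294 − 0.7962 = -0.0668.

-0.07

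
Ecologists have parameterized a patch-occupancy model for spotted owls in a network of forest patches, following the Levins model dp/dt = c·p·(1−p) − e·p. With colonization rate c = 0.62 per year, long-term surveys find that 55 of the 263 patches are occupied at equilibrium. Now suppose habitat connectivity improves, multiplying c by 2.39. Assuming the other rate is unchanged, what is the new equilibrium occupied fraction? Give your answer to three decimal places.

0.669

Observed p* = 55/263 = 0.20913.
Balance c(1−p*) = e gives e = 0.62×(1 − 0.20913) = 0.49034.
New p* = 1 − e/c = 1 − 0.49034/1.48180 = 0.66909.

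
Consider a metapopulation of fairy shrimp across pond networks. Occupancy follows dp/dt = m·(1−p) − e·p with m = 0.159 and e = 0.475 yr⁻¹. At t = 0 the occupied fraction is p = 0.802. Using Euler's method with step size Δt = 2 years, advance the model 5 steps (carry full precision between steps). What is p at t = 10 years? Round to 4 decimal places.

Update rule: p ← p + [m·(1−p) − e·p]·Δt with Δt = 2.
  1  |  dp/dt·Δt = -0.698936  |  p_1 = 0.103064
  2  |  dp/dt·Δt = +0.187315  |  p_2 = 0.290379
  3  |  dp/dt·Δt = -0.050200  |  p_3 = 0.240178
  4  |  dp/dt·Δt = +0.013454  |  p_4 = 0.253632
  5  |  dp/dt·Δt = -0.003606  |  p_5 = 0.250027

0.2500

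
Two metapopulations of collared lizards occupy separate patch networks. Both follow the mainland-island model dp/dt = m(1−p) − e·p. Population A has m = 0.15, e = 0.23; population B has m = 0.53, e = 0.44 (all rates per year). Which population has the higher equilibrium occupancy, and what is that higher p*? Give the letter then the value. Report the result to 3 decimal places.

B, 0.546

A: p*_A = m/(m+e) = 0.15/0.3800 = 0.3947.
B: p*_B = 0.53/0.9700 = 0.5464.
B is higher at 0.5464.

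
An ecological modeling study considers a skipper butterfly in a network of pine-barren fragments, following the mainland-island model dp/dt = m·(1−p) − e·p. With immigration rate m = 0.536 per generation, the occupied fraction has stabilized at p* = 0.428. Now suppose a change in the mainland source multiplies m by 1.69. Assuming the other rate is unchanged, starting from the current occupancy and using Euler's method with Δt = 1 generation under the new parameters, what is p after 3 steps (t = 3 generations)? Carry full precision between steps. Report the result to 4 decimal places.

0.5898

Balance m(1−p*) = e·p* gives e = m(1−p*)/p* = 0.536×0.57200/0.42800 = 0.71634.
Starting from p₀ = 0.42800; update p ← p + (dp/dt)·Δt with the new parameters.
step 1: Δp = +0.21155, p = 0.63955
step 2: Δp = -0.13162, p = 0.50793
step 3: Δp = +0.08189, p = 0.58982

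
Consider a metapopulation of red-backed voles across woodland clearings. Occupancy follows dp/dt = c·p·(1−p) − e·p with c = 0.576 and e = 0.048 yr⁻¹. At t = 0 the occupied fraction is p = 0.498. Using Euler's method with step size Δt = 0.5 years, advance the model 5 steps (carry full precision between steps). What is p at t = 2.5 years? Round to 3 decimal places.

Update rule: p ← p + [c·p·(1−p) − e·p]·Δt with Δt = 0.5.
t = 0.5: p = 0.49800 + (+0.06005) = 0.55805
t = 1: p = 0.55805 + (+0.05764) = 0.61568
t = 1.5: p = 0.61568 + (+0.05337) = 0.66905
t = 2: p = 0.66905 + (+0.04771) = 0.71676
t = 2.5: p = 0.71676 + (+0.04127) = 0.75803

0.758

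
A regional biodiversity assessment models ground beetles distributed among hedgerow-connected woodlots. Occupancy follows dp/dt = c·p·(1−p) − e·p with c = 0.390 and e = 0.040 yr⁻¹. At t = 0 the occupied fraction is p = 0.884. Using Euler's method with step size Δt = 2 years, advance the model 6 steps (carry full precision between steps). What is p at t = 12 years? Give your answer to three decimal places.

Update rule: p ← p + [c·p·(1−p) − e·p]·Δt with Δt = 2.
t = 2: p = 0.88400 + (+0.00926) = 0.89326
t = 4: p = 0.89326 + (+0.00291) = 0.89617
t = 6: p = 0.89617 + (+0.00088) = 0.89706
t = 8: p = 0.89706 + (+0.00027) = 0.89732
t = 10: p = 0.89732 + (+0.00008) = 0.89740
t = 12: p = 0.89740 + (+0.00002) = 0.89743

0.897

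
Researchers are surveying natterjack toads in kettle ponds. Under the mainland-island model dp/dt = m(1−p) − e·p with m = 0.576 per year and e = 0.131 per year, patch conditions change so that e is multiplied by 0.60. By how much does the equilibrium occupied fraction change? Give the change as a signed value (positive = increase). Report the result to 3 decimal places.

0.065

Before: p* = 0.576/(0.576+0.131) = 0.8147.
After: m = 0.576, e = 0.0786; p* = 0.576/0.6546 = 0.8799.
Δp* = 0.8799 − 0.8147 = +0.0652.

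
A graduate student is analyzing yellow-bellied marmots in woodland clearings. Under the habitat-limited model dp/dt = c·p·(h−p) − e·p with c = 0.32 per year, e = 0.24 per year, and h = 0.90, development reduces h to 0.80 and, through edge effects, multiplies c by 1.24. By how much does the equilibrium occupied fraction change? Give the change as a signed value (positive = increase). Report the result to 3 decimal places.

Before: p* = h − e/c = 0.90 − 0.24/0.32 = 0.90 − 0.7500 = 0.1500.
After: c = 0.3968, e = 0.24, h = 0.80; p* = 0.80 − 0.24/0.3968 = 0.1952.
Δp* = 0.1952 − 0.1500 = +0.0452.

0.045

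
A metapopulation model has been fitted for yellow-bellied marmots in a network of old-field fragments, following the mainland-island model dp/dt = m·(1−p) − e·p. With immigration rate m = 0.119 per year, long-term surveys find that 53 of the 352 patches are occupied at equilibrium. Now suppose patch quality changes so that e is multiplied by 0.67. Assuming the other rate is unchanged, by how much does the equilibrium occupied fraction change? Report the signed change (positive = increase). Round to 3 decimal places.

Observed p* = 53/352 = 0.15057.
Balance m(1−p*) = e·p* gives e = m(1−p*)/p* = 0.119×0.84943/0.15057 = 0.67133.
New p* = m/(m+e) = 0.11900/(0.11900+0.44979) = 0.20922.
Δp* = 0.20922 − 0.15057 = +0.05865.

0.059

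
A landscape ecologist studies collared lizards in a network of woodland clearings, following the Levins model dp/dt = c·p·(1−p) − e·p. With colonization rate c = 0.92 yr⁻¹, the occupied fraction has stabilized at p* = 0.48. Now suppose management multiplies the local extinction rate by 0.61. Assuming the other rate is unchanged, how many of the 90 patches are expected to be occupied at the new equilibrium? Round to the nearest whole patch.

61

Balance c(1−p*) = e gives e = 0.92×(1 − 0.48000) = 0.47840.
New p* = 1 − e/c = 1 − 0.29182/0.92000 = 0.68280.
Expected occupied = 90 × 0.68280 = 61.45 ≈ 61.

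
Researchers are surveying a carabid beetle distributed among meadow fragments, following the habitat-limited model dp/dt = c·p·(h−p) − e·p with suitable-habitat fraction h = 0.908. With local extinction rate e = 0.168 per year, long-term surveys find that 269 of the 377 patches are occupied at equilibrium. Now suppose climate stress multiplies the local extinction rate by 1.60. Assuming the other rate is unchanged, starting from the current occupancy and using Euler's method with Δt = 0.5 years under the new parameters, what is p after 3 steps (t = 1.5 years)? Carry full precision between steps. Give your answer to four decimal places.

0.6378

Observed p* = 269/377 = 0.71353.
Balance c(h−p*) = e gives c = e/(0.908 − 0.71353) = 0.168/0.19447 = 0.86388.
Starting from p₀ = 0.71353; update p ← p + (dp/dt)·Δt with the new parameters.
step 1: Δp = -0.03596, p = 0.67757
step 2: Δp = -0.02362, p = 0.65394
step 3: Δp = -0.01613, p = 0.63781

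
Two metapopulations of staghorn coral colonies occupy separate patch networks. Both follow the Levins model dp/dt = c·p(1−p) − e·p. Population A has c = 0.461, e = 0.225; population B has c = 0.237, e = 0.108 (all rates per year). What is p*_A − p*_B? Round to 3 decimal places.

-0.032

A: p*_A = 1 − 0.225/0.461 = 0.5119.
B: p*_B = 1 − 0.108/0.237 = 0.5443.
p*_A − p*_B = 0.5119 − 0.5443 = -0.0324.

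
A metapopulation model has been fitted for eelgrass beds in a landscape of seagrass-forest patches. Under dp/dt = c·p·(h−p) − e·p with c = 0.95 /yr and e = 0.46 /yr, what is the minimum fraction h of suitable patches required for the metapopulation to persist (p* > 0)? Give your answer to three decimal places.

p* = h − e/c is positive only when h > e/c.
h_min = e/c = 0.46/0.95 = 0.4842.

0.484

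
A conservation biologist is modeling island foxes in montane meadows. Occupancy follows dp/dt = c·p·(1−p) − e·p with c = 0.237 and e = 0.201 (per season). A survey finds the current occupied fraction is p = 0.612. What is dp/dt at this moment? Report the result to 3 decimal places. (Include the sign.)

Colonization term: c·p·(1−p) = 0.237×0.612×0.3880 = 0.05628.
Extinction term: e·p = 0.12301.
dp/dt = 0.05628 − 0.12301 = -0.06673.

-0.067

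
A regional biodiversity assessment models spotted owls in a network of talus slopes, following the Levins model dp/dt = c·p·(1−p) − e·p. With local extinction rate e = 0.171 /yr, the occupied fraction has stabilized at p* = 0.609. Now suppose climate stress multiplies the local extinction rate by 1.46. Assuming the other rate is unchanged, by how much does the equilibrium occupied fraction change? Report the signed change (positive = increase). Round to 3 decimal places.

-0.180

Balance c(1−p*) = e gives c = e/(1 − 0.60900) = 0.171/0.39100 = 0.43734.
New p* = 1 − e/c = 1 − 0.24966/0.43734 = 0.42914.
Δp* = 0.42914 − 0.60900 = -0.17986.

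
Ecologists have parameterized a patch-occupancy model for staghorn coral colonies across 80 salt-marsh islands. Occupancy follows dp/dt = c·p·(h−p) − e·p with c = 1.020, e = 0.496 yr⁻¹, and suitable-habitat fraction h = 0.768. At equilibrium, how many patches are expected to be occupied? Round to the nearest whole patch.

23

p* = h − e/c = 0.768 − 0.4863 = 0.2817.
Expected occupied patches = N × p* = 80 × 0.2817 = 22.54 ≈ 23.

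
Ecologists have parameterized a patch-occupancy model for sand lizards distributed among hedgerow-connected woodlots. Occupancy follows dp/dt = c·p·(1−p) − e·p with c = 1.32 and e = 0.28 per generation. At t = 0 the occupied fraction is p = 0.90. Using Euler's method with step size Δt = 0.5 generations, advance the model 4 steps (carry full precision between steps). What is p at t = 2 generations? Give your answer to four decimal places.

Update rule: p ← p + [c·p·(1−p) − e·p]·Δt with Δt = 0.5.
t = 0.5: p = 0.90000 + (-0.06660) = 0.83340
t = 1: p = 0.83340 + (-0.02504) = 0.80836
t = 1.5: p = 0.80836 + (-0.01093) = 0.79743
t = 2: p = 0.79743 + (-0.00503) = 0.79240

0.7924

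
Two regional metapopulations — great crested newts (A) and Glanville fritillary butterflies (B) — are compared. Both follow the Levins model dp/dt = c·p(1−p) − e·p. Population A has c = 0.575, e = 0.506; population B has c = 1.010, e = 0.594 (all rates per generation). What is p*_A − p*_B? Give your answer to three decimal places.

-0.292

A: p*_A = 1 − 0.506/0.575 = 0.1200.
B: p*_B = 1 − 0.594/1.010 = 0.4119.
p*_A − p*_B = 0.1200 − 0.4119 = -0.2919.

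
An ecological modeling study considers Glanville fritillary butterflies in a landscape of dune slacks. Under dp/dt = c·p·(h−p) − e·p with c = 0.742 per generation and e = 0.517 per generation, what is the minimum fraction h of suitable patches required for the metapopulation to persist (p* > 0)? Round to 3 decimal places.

0.697

p* = h − e/c is positive only when h > e/c.
h_min = e/c = 0.517/0.742 = 0.6968.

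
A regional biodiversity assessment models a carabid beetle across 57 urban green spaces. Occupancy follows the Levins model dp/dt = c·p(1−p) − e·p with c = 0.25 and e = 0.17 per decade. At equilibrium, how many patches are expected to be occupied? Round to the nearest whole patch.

p* = 1 − e/c = 1 − 0.17/0.25 = 0.3200.
Expected occupied patches = N × p* = 57 × 0.3200 = 18.24 ≈ 18.

18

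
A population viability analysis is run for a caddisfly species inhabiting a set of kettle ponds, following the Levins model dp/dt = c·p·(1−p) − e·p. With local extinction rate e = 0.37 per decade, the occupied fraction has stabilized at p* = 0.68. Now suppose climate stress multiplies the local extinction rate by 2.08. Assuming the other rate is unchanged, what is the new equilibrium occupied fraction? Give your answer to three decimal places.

0.334

Balance c(1−p*) = e gives c = e/(1 − 0.68000) = 0.37/0.32000 = 1.15625.
New p* = 1 − e/c = 1 − 0.76960/1.15625 = 0.33440.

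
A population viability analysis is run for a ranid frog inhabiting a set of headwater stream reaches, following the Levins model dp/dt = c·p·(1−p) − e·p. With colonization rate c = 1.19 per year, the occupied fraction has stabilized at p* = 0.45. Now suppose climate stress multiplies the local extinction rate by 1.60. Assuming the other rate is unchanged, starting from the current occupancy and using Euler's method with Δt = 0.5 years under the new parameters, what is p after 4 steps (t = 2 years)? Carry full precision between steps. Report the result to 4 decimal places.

0.2494

Balance c(1−p*) = e gives e = 1.19×(1 − 0.45000) = 0.65450.
Starting from p₀ = 0.45000; update p ← p + (dp/dt)·Δt with the new parameters.
p: 0.45000 → 0.36164  (Δp = -0.08836)
p: 0.36164 → 0.30965  (Δp = -0.05200)
p: 0.30965 → 0.27471  (Δp = -0.03494)
p: 0.27471 → 0.24942  (Δp = -0.02529)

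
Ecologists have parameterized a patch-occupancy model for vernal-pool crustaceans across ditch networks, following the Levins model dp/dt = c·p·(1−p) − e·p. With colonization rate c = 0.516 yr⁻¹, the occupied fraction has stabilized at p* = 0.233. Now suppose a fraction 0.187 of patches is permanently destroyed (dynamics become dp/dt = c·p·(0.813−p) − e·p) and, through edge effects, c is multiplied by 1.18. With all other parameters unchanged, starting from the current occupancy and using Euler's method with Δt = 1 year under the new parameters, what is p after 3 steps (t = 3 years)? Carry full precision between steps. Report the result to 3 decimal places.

Balance c(1−p*) = e gives e = 0.516×(1 − 0.23300) = 0.39577.
Starting from p₀ = 0.23300; update p ← p + (dp/dt)·Δt with the new parameters.
p: 0.23300 → 0.22307  (Δp = -0.00993)
p: 0.22307 → 0.21491  (Δp = -0.00816)
p: 0.21491 → 0.20812  (Δp = -0.00679)

0.208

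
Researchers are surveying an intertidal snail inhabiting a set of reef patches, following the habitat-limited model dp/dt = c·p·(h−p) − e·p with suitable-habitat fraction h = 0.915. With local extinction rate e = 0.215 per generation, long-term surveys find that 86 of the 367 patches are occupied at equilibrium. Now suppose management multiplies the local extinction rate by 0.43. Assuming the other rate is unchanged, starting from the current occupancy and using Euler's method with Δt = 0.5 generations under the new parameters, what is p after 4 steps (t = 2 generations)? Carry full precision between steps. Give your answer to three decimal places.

0.293

Observed p* = 86/367 = 0.23433.
Balance c(h−p*) = e gives c = e/(0.915 − 0.23433) = 0.215/0.68067 = 0.31587.
Starting from p₀ = 0.23433; update p ← p + (dp/dt)·Δt with the new parameters.
step 1: Δp = +0.01436, p = 0.24869
step 2: Δp = +0.01467, p = 0.26337
step 3: Δp = +0.01493, p = 0.27830
step 4: Δp = +0.01512, p = 0.29342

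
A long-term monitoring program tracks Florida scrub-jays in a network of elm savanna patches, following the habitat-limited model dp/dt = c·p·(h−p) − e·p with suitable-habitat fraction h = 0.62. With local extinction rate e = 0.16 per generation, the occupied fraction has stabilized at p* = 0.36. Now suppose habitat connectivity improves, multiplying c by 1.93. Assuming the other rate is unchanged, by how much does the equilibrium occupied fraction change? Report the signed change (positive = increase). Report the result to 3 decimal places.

Balance c(h−p*) = e gives c = e/(0.62 − 0.36000) = 0.16/0.26000 = 0.61538.
New p* = 0.62 − e/c = 0.62 − 0.16000/1.18768 = 0.48528.
Δp* = 0.48528 − 0.36000 = +0.12528.

0.125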